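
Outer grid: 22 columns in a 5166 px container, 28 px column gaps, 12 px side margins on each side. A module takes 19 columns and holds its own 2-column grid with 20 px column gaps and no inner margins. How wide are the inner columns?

2208.5 px

Outer content = 5166 − 2·12 = 5142 px.
5142 − 21·28 = 4554; ÷22 gives c = 207 px.
19-column span = 19·207 + 18·28 = 4437 px.
4437 − 1·20 = 4417; ÷2 gives d = 2208.5 px.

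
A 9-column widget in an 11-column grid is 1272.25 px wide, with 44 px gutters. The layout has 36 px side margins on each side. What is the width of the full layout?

9 columns + 8 gutters: 9c + 8·44 = 1272.25.
9c = 1272.25 − 352 = 920.25, so c = 102.25 px.
Layout = 2·36 + 11·102.25 + 10·44 = 72 + 1124.75 + 440 = 1636.75 px.

1636.75 px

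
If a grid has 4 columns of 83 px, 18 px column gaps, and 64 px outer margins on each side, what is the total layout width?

Layout = 2·64 + 4·83 + 3·18 = 128 + 332 + 54 = 514 px.

514 px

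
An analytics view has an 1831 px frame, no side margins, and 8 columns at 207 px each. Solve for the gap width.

25 px

8·207 + 7g = 1831 → 7g = 175 → g = 25 px.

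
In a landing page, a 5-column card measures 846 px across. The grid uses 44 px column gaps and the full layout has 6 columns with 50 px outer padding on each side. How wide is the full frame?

1124 px

846 − 4·44 = 670; ÷5 gives c = 134 px.
Adding margins, columns and gutters: 100 + 804 + 220 = 1124 px.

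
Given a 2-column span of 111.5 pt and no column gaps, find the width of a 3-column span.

111.5 / 2 = 55.75 pt per column.
3-column span = 3·55.75 = 167.25 pt.

167.25 pt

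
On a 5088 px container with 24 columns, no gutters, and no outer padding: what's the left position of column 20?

24c = 5088 → c = 212 px.
No margin, so column 20 starts at 19·(column + gutter) = 19·212 = 4028 px.

4028 px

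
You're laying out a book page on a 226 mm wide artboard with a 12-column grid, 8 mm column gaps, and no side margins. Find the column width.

11.5 mm

12 columns + 11 column gaps: 12c + 11·8 = 226.
12c = 226 − 88 = 138, so c = 11.5 mm.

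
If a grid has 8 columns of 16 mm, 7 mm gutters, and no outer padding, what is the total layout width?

Total width: 8·16 + 7·7 = 177 mm.

177 mm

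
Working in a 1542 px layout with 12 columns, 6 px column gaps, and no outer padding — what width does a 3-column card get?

12c + 11·6 = 1542 → 12c = 1476 → c = 123 px.
Span of 3: 3·123 + 2·6 = 369 + 12 = 381 px.

381 px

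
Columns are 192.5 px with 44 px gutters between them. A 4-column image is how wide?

4-column span = 4·192.5 + 3·44 = 902 px.

902 px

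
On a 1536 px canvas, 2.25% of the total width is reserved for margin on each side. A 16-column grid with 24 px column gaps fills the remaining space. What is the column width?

Each margin = 2.25% of 1536 = 34.56 px; content = 1536 − 2·34.56 = 1466.88 px.
16 columns + 15 column gaps: 16c + 15·24 = 1466.88.
16c = 1466.88 − 360 = 1106.88, so c = 69.18 px.

69.18 px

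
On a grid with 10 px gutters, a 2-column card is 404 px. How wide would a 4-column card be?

2 columns + 1 gutter: 2c + 1·10 = 404.
2c = 404 − 10 = 394, so c = 197 px.
4-column span = 4·197 + 3·10 = 818 px.

818 px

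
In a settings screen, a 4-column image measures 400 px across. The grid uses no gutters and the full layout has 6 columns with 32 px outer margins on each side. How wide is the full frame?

400 / 4 = 100 px per column.
Frame = 2·32 + 6·100 = 64 + 600 = 664 px.

664 px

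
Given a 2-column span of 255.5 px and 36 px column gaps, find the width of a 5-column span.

Subtracting 1 column gap of 36 leaves 219.5 for 2 columns, so c = 109.75 px.
5-column span = 5·109.75 + 4·36 = 692.75 px.

692.75 px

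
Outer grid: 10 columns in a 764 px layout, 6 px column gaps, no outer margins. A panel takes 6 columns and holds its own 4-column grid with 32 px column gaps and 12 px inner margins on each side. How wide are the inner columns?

Subtracting 9 column gaps of 6 leaves 710 for 10 columns, so c = 71 px.
Span of 6: 6·71 + 5·6 = 426 + 30 = 456 px.
Inner content = 456 − 2·12 = 432 px.
Subtracting 3 column gaps of 32 leaves 336 for 4 columns, so d = 84 px.

84 px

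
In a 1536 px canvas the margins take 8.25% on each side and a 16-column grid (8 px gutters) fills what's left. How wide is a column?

72.66 px

Margins: 8.25% × 1536 = 126.72 px each, so content = 1536 − 253.44 = 1282.56 px.
Subtracting 15 gutters of 8 leaves 1162.56 for 16 columns, so c = 72.66 px.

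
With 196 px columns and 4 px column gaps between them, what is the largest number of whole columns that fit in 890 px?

Each extra column adds 196 + 4 = 200 px.
(890 + 4) / 200 = 4.47, so 4 columns fit.

4 columns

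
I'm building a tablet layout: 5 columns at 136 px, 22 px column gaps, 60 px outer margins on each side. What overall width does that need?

888 px

Adding margins, columns and gutters: 120 + 680 + 88 = 888 px.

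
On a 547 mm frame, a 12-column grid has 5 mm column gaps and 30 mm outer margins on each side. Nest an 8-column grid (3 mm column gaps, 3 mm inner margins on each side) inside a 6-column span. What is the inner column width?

Take off 60 mm of margins, leaving 487 mm.
487 − 11·5 = 432; ÷12 gives c = 36 mm.
Span of 6: 6·36 + 5·5 = 216 + 25 = 241 mm.
Inner content = 241 − 2·3 = 235 mm.
235 − 7·3 = 214; ÷8 gives d = 26.75 mm.

26.75 mm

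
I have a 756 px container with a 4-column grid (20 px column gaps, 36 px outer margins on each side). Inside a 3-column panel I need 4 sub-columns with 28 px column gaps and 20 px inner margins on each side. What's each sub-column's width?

96 px

Inside the margins: 756 − 72 = 684 px.
Subtracting 3 column gaps of 20 leaves 624 for 4 columns, so c = 156 px.
Span of 3: 3·156 + 2·20 = 468 + 40 = 508 px.
Inner content = 508 − 2·20 = 468 px.
Subtracting 3 column gaps of 28 leaves 384 for 4 columns, so d = 96 px.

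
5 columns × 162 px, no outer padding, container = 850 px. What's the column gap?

10 px

Columns use 810 px, leaving 40 px across 4 column gaps = 10 px each.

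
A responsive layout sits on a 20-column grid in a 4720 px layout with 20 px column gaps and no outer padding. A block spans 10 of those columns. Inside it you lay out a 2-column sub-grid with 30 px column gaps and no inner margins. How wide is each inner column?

20c + 19·20 = 4720 → 20c = 4340 → c = 217 px.
10-column span = 10·217 + 9·20 = 2350 px.
2d + 1·30 = 2350 → 2d = 2320 → d = 1160 px.

1160 px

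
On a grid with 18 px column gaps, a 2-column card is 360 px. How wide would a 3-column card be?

2c + 1·18 = 360 → 2c = 342 → c = 171 px.
3-column span = 3·171 + 2·18 = 549 px.

549 px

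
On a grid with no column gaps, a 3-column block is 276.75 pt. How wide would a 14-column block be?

1291.5 pt

3c = 276.75 → c = 92.25 pt.
With no column gaps, 14 columns span 14·92.25 = 1291.5 pt.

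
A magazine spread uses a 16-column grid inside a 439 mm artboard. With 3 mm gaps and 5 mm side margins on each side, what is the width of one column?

24 mm

Take off 10 mm of margins, leaving 429 mm.
16c + 15·3 = 429 → 16c = 384 → c = 24 mm.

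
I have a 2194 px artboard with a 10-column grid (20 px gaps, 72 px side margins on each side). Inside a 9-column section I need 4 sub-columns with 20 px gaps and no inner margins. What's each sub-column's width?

Take off 144 px of margins, leaving 2050 px.
10 columns + 9 gaps: 10c + 9·20 = 2050.
10c = 2050 − 180 = 1870, so c = 187 px.
9-column span = 9·187 + 8·20 = 1843 px.
4d + 3·20 = 1843 → 4d = 1783 → d = 445.75 px.

445.75 px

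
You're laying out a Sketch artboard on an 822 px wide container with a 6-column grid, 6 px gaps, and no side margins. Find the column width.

Subtracting 5 gaps of 6 leaves 792 for 6 columns, so c = 132 px.

132 px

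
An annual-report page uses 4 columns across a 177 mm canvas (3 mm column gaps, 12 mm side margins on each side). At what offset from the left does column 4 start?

129 mm

Inside the margins: 177 − 24 = 153 mm.
Subtracting 3 column gaps of 3 leaves 144 for 4 columns, so c = 36 mm.
Before column 4: the margin + 3 columns + 3 column gaps.
Offset = 12 + 3·(36 + 3) = 12 + 117 = 129 mm.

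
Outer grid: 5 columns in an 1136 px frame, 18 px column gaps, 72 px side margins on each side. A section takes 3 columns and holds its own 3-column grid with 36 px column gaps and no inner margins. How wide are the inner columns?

172 px

Outer content = 1136 − 2·72 = 992 px.
Subtracting 4 column gaps of 18 leaves 920 for 5 columns, so c = 184 px.
Span of 3: 3·184 + 2·18 = 552 + 36 = 588 px.
588 − 2·36 = 516; ÷3 gives d = 172 px.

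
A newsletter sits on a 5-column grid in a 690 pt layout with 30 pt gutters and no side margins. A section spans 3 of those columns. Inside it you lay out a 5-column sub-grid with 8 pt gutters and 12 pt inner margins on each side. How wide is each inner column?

5c + 4·30 = 690 → 5c = 570 → c = 114 pt.
3-column span = 3·114 + 2·30 = 402 pt.
Inner content = 402 − 2·12 = 378 pt.
Subtracting 4 gutters of 8 leaves 346 for 5 columns, so d = 69.2 pt.

69.2 pt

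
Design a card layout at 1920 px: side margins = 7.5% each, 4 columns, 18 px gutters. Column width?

1920 × (1 − 2·7.5%) = 1920 × 85% = 1632 px for the columns.
Subtracting 3 gutters of 18 leaves 1578 for 4 columns, so c = 394.5 px.

394.5 px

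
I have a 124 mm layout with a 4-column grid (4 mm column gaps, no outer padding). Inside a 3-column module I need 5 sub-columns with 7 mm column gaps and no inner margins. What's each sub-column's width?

4c + 3·4 = 124 → 4c = 112 → c = 28 mm.
Span of 3: 3·28 + 2·4 = 84 + 8 = 92 mm.
5 columns + 4 column gaps: 5d + 4·7 = 92.
5d = 92 − 28 = 64, so d = 12.8 mm.

12.8 mm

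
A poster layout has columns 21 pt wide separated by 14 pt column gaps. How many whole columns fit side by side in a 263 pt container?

k columns need k·21 + (k−1)·14 = k·35 − 14.
k·35 − 14 ≤ 263 → k ≤ 277 / 35 ≈ 7.91, so k = 7.

7 columns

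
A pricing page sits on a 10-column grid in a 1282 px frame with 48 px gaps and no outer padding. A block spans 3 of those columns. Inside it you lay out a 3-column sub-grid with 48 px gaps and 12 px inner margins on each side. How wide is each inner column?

77 px

Subtracting 9 gaps of 48 leaves 850 for 10 columns, so c = 85 px.
Span of 3: 3·85 + 2·48 = 255 + 96 = 351 px.
Inner content = 351 − 2·12 = 327 px.
3 columns + 2 gaps: 3d + 2·48 = 327.
3d = 327 − 96 = 231, so d = 77 px.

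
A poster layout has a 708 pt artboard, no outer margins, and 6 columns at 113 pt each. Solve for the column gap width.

6 pt

Columns use 678 pt, leaving 30 pt across 5 column gaps = 6 pt each.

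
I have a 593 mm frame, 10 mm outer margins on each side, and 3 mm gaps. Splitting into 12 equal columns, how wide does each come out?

Content width = 593 − 2·10 = 573 mm.
573 − 11·3 = 540; ÷12 gives c = 45 mm.

45 mm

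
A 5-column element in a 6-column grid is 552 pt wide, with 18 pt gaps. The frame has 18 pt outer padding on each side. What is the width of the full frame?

702 pt

Subtracting 4 gaps of 18 leaves 480 for 5 columns, so c = 96 pt.
Adding margins, columns and gutters: 36 + 576 + 90 = 702 pt.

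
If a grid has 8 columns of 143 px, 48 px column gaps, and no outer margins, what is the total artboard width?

Total width: 8·143 + 7·48 = 1480 px.

1480 px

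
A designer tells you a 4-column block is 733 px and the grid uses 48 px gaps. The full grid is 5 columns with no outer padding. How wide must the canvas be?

928.25 px

4c + 3·48 = 733 → 4c = 589 → c = 147.25 px.
Total width: 5·147.25 + 4·48 = 928.25 px.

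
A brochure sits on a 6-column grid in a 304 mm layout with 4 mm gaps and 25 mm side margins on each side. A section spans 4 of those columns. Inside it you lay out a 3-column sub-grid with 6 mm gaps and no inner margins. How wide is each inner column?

52 mm

Take off 50 mm of margins, leaving 254 mm.
Subtracting 5 gaps of 4 leaves 234 for 6 columns, so c = 39 mm.
Span of 4: 4·39 + 3·4 = 156 + 12 = 168 mm.
3 columns + 2 gaps: 3d + 2·6 = 168.
3d = 168 − 12 = 156, so d = 52 mm.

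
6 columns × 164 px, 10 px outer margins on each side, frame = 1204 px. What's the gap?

40 px

Content width = 1204 − 2·10 = 1184 px.
6 columns take 6·164 = 984 px; remaining 200 splits into 5 gaps.
g = 200 / 5 = 40 px.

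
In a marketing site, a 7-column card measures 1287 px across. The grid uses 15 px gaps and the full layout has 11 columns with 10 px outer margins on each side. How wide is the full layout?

1287 − 6·15 = 1197; ÷7 gives c = 171 px.
Adding margins, columns and gutters: 20 + 1881 + 150 = 2051 px.

2051 px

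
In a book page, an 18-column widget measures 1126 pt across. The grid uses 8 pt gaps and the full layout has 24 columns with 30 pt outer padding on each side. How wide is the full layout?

18 columns + 17 gaps: 18c + 17·8 = 1126.
18c = 1126 − 136 = 990, so c = 55 pt.
Total width: 2·30 + 24·55 + 23·8 = 1564 pt.

1564 pt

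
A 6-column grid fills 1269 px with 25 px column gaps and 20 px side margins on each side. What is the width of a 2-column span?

Subtract both margins: 1269 − 2·20 = 1229 px.
6 columns + 5 column gaps: 6c + 5·25 = 1229.
6c = 1229 − 125 = 1104, so c = 184 px.
2-column span = 2·184 + 1·25 = 393 px.

393 px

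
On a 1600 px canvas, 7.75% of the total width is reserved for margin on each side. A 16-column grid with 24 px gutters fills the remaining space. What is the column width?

1600 × (1 − 2·7.75%) = 1600 × 84.5% = 1352 px for the columns.
Subtracting 15 gutters of 24 leaves 992 for 16 columns, so c = 62 px.

62 px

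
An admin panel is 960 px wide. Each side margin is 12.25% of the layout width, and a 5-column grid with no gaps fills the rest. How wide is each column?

144.96 px

Each margin = 12.25% of 960 = 117.6 px; content = 960 − 2·117.6 = 724.8 px.
724.8 / 5 = 144.96 px per column.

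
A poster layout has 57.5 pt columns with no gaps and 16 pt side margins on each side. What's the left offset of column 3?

131 pt

Before column 3: the margin + 2 columns + 2 gaps.
Offset = 16 + 2·(57.5 + 0) = 16 + 115 = 131 pt.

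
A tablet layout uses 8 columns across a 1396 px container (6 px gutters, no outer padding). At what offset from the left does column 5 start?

8 columns + 7 gutters: 8c + 7·6 = 1396.
8c = 1396 − 42 = 1354, so c = 169.25 px.
No margin, so column 5 starts at 4·(column + gutter) = 4·175.25 = 701 px.

701 px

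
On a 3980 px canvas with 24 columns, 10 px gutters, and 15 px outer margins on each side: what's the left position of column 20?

Content = 3980 − 2·15 = 3950 px.
Subtracting 23 gutters of 10 leaves 3720 for 24 columns, so c = 155 px.
Before column 20: the margin + 19 columns + 19 gutters.
Offset = 15 + 19·(155 + 10) = 15 + 3135 = 3150 px.

3150 px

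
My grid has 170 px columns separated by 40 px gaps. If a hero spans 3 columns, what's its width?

590 px

3 columns plus 2 gaps: 510 + 80 = 590 px.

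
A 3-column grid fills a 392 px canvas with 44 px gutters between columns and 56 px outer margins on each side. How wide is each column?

Content width = 392 − 2·56 = 280 px.
280 − 2·44 = 192; ÷3 gives c = 64 px.

64 px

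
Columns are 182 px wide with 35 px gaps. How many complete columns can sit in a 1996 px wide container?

9 columns

k columns need k·182 + (k−1)·35 = k·217 − 35.
k·217 − 35 ≤ 1996 → k ≤ 2031 / 217 ≈ 9.36, so k = 9.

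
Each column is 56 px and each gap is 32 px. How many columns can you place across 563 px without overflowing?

6 columns

Each extra column adds 56 + 32 = 88 px.
(563 + 32) / 88 = 6.76, so 6 columns fit.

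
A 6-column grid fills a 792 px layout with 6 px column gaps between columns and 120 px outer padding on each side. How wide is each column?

87 px

Take off 240 px of margins, leaving 552 px.
Subtracting 5 column gaps of 6 leaves 522 for 6 columns, so c = 87 px.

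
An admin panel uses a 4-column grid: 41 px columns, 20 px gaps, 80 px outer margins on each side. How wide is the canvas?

Total width: 2·80 + 4·41 + 3·20 = 384 px.

384 px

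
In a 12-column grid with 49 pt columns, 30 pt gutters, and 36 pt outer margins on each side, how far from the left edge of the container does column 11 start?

826 pt

Before column 11: the margin + 10 columns + 10 gutters.
Offset = 36 + 10·(49 + 30) = 36 + 790 = 826 pt.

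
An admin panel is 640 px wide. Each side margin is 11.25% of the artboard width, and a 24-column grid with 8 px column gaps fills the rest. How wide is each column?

13 px

Margins: 11.25% × 640 = 72 px each, so content = 640 − 144 = 496 px.
24 columns + 23 column gaps: 24c + 23·8 = 496.
24c = 496 − 184 = 312, so c = 13 px.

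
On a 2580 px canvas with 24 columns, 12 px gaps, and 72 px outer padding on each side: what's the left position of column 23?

2316 px

Take off 144 px of margins, leaving 2436 px.
24c + 23·12 = 2436 → 24c = 2160 → c = 90 px.
Before column 23: the margin + 22 columns + 22 gaps.
Offset = 72 + 22·(90 + 12) = 72 + 2244 = 2316 px.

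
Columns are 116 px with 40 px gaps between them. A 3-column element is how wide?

428 px

Span of 3: 3·116 + 2·40 = 348 + 80 = 428 px.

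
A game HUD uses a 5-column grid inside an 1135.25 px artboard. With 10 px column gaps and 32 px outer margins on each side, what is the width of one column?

Content width = 1135.25 − 2·32 = 1071.25 px.
Subtracting 4 column gaps of 10 leaves 1031.25 for 5 columns, so c = 206.25 px.

206.25 px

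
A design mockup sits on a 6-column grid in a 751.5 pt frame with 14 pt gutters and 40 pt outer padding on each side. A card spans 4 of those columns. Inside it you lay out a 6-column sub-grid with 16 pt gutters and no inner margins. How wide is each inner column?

Inside the margins: 751.5 − 80 = 671.5 pt.
Subtracting 5 gutters of 14 leaves 601.5 for 6 columns, so c = 100.25 pt.
4 columns plus 3 gutters: 401 + 42 = 443 pt.
443 − 5·16 = 363; ÷6 gives d = 60.5 pt.

60.5 pt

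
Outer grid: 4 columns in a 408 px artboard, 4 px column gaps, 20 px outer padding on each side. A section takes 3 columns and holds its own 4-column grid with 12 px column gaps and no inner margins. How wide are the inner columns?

59.75 px

Inside the margins: 408 − 40 = 368 px.
Subtracting 3 column gaps of 4 leaves 356 for 4 columns, so c = 89 px.
3-column span = 3·89 + 2·4 = 275 px.
4 columns + 3 column gaps: 4d + 3·12 = 275.
4d = 275 − 36 = 239, so d = 59.75 px.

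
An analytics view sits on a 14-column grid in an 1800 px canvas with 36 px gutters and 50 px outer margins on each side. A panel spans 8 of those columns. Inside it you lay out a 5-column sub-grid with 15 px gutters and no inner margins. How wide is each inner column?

Outer content = 1800 − 2·50 = 1700 px.
14 columns + 13 gutters: 14c + 13·36 = 1700.
14c = 1700 − 468 = 1232, so c = 88 px.
8 columns plus 7 gutters: 704 + 252 = 956 px.
Subtracting 4 gutters of 15 leaves 896 for 5 columns, so d = 179.2 px.

179.2 px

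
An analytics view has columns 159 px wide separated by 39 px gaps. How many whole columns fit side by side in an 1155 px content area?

6 columns

6 columns: 6·159 + 5·39 = 1149 px ≤ 1155.
7 columns: 1347 px > 1155. So 6.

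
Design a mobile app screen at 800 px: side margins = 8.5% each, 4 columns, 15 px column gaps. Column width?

Margins: 8.5% × 800 = 68 px each, so content = 800 − 136 = 664 px.
664 − 3·15 = 619; ÷4 gives c = 154.75 px.

154.75 px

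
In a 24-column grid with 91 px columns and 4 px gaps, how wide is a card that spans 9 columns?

851 px

9-column span = 9·91 + 8·4 = 851 px.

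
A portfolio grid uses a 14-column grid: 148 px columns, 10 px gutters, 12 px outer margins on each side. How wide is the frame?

2226 px

Frame = 2·12 + 14·148 + 13·10 = 24 + 2072 + 130 = 2226 px.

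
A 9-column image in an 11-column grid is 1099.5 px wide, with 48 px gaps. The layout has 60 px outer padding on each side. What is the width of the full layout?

Subtracting 8 gaps of 48 leaves 715.5 for 9 columns, so c = 79.5 px.
Total width: 2·60 + 11·79.5 + 10·48 = 1474.5 px.

1474.5 px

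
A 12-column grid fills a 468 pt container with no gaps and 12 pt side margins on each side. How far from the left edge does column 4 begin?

123 pt

Content = 468 − 2·12 = 444 pt.
With no gaps, each column is 444/12 = 37 pt.
Column 4 starts at margin + 3·(column + gutter) = 12 + 3·37 = 123 pt.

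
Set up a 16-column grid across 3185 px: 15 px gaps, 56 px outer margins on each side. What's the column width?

178 px

Inside the margins: 3185 − 112 = 3073 px.
16c + 15·15 = 3073 → 16c = 2848 → c = 178 px.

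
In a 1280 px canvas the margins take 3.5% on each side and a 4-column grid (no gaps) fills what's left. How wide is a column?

297.6 px

Margins: 3.5% × 1280 = 44.8 px each, so content = 1280 − 89.6 = 1190.4 px.
4c = 1190.4 → c = 297.6 px.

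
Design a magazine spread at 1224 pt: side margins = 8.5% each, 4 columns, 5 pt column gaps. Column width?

250.23 pt

Margins: 8.5% × 1224 = 104.04 pt each, so content = 1224 − 208.08 = 1015.92 pt.
4c + 3·5 = 1015.92 → 4c = 1000.92 → c = 250.23 pt.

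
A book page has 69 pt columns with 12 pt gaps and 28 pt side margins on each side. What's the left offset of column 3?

190 pt

Each column+gutter stride is 81 pt; 2 of them past the 28 pt margin is 28 + 162 = 190 pt.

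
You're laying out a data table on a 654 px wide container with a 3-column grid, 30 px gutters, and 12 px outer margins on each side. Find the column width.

190 px

Content width = 654 − 2·12 = 630 px.
3c + 2·30 = 630 → 3c = 570 → c = 190 px.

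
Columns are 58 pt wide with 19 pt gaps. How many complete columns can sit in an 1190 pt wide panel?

15 columns: 15·58 + 14·19 = 1136 pt ≤ 1190.
16 columns: 1213 pt > 1190. So 15.

15 columns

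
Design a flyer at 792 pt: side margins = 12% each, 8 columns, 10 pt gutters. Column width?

792 × (1 − 2·12%) = 792 × 76% = 601.92 pt for the columns.
8c + 7·10 = 601.92 → 8c = 531.92 → c = 66.49 pt.

66.49 pt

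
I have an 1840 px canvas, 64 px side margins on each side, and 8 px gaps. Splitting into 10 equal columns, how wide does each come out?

Content width = 1840 − 2·64 = 1712 px.
10 columns + 9 gaps: 10c + 9·8 = 1712.
10c = 1712 − 72 = 1640, so c = 164 px.

164 px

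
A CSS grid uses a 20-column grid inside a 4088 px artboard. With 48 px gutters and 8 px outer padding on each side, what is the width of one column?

158 px

Take off 16 px of margins, leaving 4072 px.
4072 − 19·48 = 3160; ÷20 gives c = 158 px.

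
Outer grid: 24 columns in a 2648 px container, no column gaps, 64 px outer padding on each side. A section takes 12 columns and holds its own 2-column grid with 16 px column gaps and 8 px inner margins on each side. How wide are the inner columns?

614 px

Subtract both margins: 2648 − 2·64 = 2520 px.
2520 / 24 = 105 px per column.
12-column span = 12·105 = 1260 px.
Inner content = 1260 − 2·8 = 1244 px.
2 columns + 1 column gap: 2d + 1·16 = 1244.
2d = 1244 − 16 = 1228, so d = 614 px.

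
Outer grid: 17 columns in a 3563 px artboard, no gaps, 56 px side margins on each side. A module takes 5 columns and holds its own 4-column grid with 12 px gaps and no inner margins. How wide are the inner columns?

244.75 px

Inside the margins: 3563 − 112 = 3451 px.
17c = 3451 → c = 203 px.
5-column span = 5·203 = 1015 px.
4d + 3·12 = 1015 → 4d = 979 → d = 244.75 px.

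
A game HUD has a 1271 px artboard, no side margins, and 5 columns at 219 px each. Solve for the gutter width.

5 columns take 5·219 = 1095 px; remaining 176 splits into 4 gutters.
g = 176 / 4 = 44 px.

44 px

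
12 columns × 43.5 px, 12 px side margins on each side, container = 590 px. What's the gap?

4 px

Take off 24 px of margins, leaving 566 px.
12·43.5 + 11g = 566 → 11g = 44 → g = 4 px.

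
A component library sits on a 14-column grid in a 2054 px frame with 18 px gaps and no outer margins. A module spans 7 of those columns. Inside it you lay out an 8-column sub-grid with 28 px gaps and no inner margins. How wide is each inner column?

2054 − 13·18 = 1820; ÷14 gives c = 130 px.
Span of 7: 7·130 + 6·18 = 910 + 108 = 1018 px.
Subtracting 7 gaps of 28 leaves 822 for 8 columns, so d = 102.75 px.

102.75 px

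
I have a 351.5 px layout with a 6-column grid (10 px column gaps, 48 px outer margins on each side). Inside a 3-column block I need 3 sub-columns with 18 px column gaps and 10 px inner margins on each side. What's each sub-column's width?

22.25 px

Inside the margins: 351.5 − 96 = 255.5 px.
255.5 − 5·10 = 205.5; ÷6 gives c = 34.25 px.
3 columns plus 2 column gaps: 102.75 + 20 = 122.75 px.
Inner content = 122.75 − 2·10 = 102.75 px.
3 columns + 2 column gaps: 3d + 2·18 = 102.75.
3d = 102.75 − 36 = 66.75, so d = 22.25 px.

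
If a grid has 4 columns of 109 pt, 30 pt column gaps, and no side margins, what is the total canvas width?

Canvas = 4·109 + 3·30 = 436 + 90 = 526 pt.

526 pt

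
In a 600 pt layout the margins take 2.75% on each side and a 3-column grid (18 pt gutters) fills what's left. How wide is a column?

Each margin = 2.75% of 600 = 16.5 pt; content = 600 − 2·16.5 = 567 pt.
567 − 2·18 = 531; ÷3 gives c = 177 pt.

177 pt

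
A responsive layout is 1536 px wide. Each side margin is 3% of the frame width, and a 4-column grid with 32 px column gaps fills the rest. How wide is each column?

Margins: 3% × 1536 = 46.08 px each, so content = 1536 − 92.16 = 1443.84 px.
1443.84 − 3·32 = 1347.84; ÷4 gives c = 336.96 px.

336.96 px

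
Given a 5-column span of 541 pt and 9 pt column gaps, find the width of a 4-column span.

5 columns + 4 column gaps: 5c + 4·9 = 541.
5c = 541 − 36 = 505, so c = 101 pt.
4-column span = 4·101 + 3·9 = 431 pt.

431 pt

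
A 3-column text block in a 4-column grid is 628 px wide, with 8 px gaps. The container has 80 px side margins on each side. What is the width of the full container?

3 columns + 2 gaps: 3c + 2·8 = 628.
3c = 628 − 16 = 612, so c = 204 px.
Adding margins, columns and gutters: 160 + 816 + 24 = 1000 px.

1000 px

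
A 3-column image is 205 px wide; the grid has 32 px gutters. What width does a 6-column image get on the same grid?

442 px

205 − 2·32 = 141; ÷3 gives c = 47 px.
6-column span = 6·47 + 5·32 = 442 px.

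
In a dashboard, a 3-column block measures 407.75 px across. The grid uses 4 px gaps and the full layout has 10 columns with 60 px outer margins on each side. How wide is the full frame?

1488.5 px

3c + 2·4 = 407.75 → 3c = 399.75 → c = 133.25 px.
Adding margins, columns and gutters: 120 + 1332.5 + 36 = 1488.5 px.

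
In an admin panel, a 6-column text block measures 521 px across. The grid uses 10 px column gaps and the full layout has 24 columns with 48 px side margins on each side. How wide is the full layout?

6 columns + 5 column gaps: 6c + 5·10 = 521.
6c = 521 − 50 = 471, so c = 78.5 px.
Adding margins, columns and gutters: 96 + 1884 + 230 = 2210 px.

2210 px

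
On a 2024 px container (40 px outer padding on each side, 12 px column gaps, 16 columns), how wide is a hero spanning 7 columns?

843.75 px

Content width = 2024 − 2·40 = 1944 px.
1944 − 15·12 = 1764; ÷16 gives c = 110.25 px.
7-column span = 7·110.25 + 6·12 = 843.75 px.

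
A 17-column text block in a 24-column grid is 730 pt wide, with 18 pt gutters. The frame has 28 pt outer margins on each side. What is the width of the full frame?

1094 pt

17c + 16·18 = 730 → 17c = 442 → c = 26 pt.
Frame = 2·28 + 24·26 + 23·18 = 56 + 624 + 414 = 1094 pt.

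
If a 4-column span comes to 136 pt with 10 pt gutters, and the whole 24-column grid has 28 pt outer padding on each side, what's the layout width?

922 pt

4c + 3·10 = 136 → 4c = 106 → c = 26.5 pt.
Adding margins, columns and gutters: 56 + 636 + 230 = 922 pt.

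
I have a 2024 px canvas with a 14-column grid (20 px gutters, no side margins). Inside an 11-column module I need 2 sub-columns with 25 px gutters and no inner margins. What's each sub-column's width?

Subtracting 13 gutters of 20 leaves 1764 for 14 columns, so c = 126 px.
11-column span = 11·126 + 10·20 = 1586 px.
Subtracting 1 gutter of 25 leaves 1561 for 2 columns, so d = 780.5 px.

780.5 px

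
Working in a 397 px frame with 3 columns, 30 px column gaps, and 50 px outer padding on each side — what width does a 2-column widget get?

188 px

Inside the margins: 397 − 100 = 297 px.
297 − 2·30 = 237; ÷3 gives c = 79 px.
2-column span = 2·79 + 1·30 = 188 px.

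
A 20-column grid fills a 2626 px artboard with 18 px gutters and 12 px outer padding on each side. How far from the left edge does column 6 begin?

Subtract both margins: 2626 − 2·12 = 2602 px.
Subtracting 19 gutters of 18 leaves 2260 for 20 columns, so c = 113 px.
Before column 6: the margin + 5 columns + 5 gutters.
Offset = 12 + 5·(113 + 18) = 12 + 655 = 667 px.

667 px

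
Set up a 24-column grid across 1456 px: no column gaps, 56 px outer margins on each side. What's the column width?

Subtract both margins: 1456 − 2·56 = 1344 px.
With no column gaps, each column is 1344/24 = 56 px.

56 px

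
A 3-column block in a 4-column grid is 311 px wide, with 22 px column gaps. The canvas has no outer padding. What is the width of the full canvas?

3c + 2·22 = 311 → 3c = 267 → c = 89 px.
Canvas = 4·89 + 3·22 = 356 + 66 = 422 px.

422 px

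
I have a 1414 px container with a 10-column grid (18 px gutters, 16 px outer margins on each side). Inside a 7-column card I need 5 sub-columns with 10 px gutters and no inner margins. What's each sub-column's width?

184.4 px

Subtract both margins: 1414 − 2·16 = 1382 px.
10 columns + 9 gutters: 10c + 9·18 = 1382.
10c = 1382 − 162 = 1220, so c = 122 px.
Span of 7: 7·122 + 6·18 = 854 + 108 = 962 px.
5 columns + 4 gutters: 5d + 4·10 = 962.
5d = 962 − 40 = 922, so d = 184.4 px.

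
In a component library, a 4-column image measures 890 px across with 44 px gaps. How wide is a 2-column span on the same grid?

423 px

Subtracting 3 gaps of 44 leaves 758 for 4 columns, so c = 189.5 px.
2-column span = 2·189.5 + 1·44 = 423 px.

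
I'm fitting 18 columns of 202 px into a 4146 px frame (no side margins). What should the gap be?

30 px

18·202 + 17g = 4146 → 17g = 510 → g = 30 px.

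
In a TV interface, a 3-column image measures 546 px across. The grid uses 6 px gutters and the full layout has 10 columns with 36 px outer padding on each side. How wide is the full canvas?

1906 px

3 columns + 2 gutters: 3c + 2·6 = 546.
3c = 546 − 12 = 534, so c = 178 px.
Adding margins, columns and gutters: 72 + 1780 + 54 = 1906 px.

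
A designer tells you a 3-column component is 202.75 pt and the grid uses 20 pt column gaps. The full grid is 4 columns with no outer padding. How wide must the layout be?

277 pt

3 columns + 2 column gaps: 3c + 2·20 = 202.75.
3c = 202.75 − 40 = 162.75, so c = 54.25 pt.
Layout = 4·54.25 + 3·20 = 217 + 60 = 277 pt.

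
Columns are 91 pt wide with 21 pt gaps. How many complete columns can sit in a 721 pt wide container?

k columns need k·91 + (k−1)·21 = k·112 − 21.
k·112 − 21 ≤ 721 → k ≤ 742 / 112 ≈ 6.62, so k = 6.

6 columns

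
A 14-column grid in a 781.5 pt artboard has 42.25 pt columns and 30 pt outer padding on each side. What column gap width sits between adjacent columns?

Subtract both margins: 781.5 − 2·30 = 721.5 pt.
14 columns take 14·42.25 = 591.5 pt; remaining 130 splits into 13 column gaps.
g = 130 / 13 = 10 pt.

10 pt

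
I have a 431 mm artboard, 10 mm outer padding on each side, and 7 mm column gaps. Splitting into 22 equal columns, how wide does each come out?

12 mm

Content width = 431 − 2·10 = 411 mm.
22 columns + 21 column gaps: 22c + 21·7 = 411.
22c = 411 − 147 = 264, so c = 12 mm.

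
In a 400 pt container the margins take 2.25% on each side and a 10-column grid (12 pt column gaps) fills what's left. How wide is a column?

27.4 pt

Margins: 2.25% × 400 = 9 pt each, so content = 400 − 18 = 382 pt.
10c + 9·12 = 382 → 10c = 274 → c = 27.4 pt.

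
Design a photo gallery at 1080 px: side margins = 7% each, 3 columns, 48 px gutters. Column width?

1080 × (1 − 2·7%) = 1080 × 86% = 928.8 px for the columns.
3 columns + 2 gutters: 3c + 2·48 = 928.8.
3c = 928.8 − 96 = 832.8, so c = 277.6 px.

277.6 px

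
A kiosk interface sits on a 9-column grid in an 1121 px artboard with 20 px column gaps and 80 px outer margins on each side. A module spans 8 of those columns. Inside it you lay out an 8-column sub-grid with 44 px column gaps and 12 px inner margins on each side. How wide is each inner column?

Subtract both margins: 1121 − 2·80 = 961 px.
Subtracting 8 column gaps of 20 leaves 801 for 9 columns, so c = 89 px.
8-column span = 8·89 + 7·20 = 852 px.
Inner content = 852 − 2·12 = 828 px.
828 − 7·44 = 520; ÷8 gives d = 65 px.

65 px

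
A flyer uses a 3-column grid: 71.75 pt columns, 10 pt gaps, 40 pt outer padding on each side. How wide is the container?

Adding margins, columns and gutters: 80 + 215.25 + 20 = 315.25 pt.

315.25 pt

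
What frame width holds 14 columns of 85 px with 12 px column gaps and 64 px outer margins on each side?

1474 px

Total width: 2·64 + 14·85 + 13·12 = 1474 px.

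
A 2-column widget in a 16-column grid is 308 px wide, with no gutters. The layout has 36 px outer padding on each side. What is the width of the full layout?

2536 px

2c = 308 → c = 154 px.
Layout = 2·36 + 16·154 = 72 + 2464 = 2536 px.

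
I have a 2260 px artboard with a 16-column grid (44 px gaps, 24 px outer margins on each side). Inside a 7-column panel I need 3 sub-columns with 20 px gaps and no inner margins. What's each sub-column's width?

301 px

Take off 48 px of margins, leaving 2212 px.
Subtracting 15 gaps of 44 leaves 1552 for 16 columns, so c = 97 px.
Span of 7: 7·97 + 6·44 = 679 + 264 = 943 px.
943 − 2·20 = 903; ÷3 gives d = 301 px.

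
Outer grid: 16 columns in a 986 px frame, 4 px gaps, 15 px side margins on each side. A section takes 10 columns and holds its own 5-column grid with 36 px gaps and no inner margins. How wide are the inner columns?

90.4 px

Inside the margins: 986 − 30 = 956 px.
16c + 15·4 = 956 → 16c = 896 → c = 56 px.
10 columns plus 9 gaps: 560 + 36 = 596 px.
596 − 4·36 = 452; ÷5 gives d = 90.4 px.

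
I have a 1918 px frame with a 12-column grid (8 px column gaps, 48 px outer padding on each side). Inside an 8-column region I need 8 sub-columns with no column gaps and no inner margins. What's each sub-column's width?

Outer content = 1918 − 2·48 = 1822 px.
Subtracting 11 column gaps of 8 leaves 1734 for 12 columns, so c = 144.5 px.
8-column span = 8·144.5 + 7·8 = 1212 px.
8d = 1212 → d = 151.5 px.

151.5 px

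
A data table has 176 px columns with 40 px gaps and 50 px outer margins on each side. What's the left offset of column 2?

266 px

Each column+gutter stride is 216 px; 1 of them past the 50 px margin is 50 + 216 = 266 px.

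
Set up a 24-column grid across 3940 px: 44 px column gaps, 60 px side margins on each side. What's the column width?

Subtract both margins: 3940 − 2·60 = 3820 px.
Subtracting 23 column gaps of 44 leaves 2808 for 24 columns, so c = 117 px.

117 px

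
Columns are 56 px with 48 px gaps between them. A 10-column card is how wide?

10-column span = 10·56 + 9·48 = 992 px.

992 px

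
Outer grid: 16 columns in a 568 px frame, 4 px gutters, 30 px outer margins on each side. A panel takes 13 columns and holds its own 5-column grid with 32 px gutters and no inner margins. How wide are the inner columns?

56.8 px

Outer content = 568 − 2·30 = 508 px.
16 columns + 15 gutters: 16c + 15·4 = 508.
16c = 508 − 60 = 448, so c = 28 px.
Span of 13: 13·28 + 12·4 = 364 + 48 = 412 px.
5 columns + 4 gutters: 5d + 4·32 = 412.
5d = 412 − 128 = 284, so d = 56.8 px.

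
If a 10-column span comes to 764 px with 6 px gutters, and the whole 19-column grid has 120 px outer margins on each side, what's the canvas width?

1697 px

764 − 9·6 = 710; ÷10 gives c = 71 px.
Canvas = 2·120 + 19·71 + 18·6 = 240 + 1349 + 108 = 1697 px.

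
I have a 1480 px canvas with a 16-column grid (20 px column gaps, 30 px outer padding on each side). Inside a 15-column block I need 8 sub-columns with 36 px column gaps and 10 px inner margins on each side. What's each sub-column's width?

132.25 px

Inside the margins: 1480 − 60 = 1420 px.
16c + 15·20 = 1420 → 16c = 1120 → c = 70 px.
Span of 15: 15·70 + 14·20 = 1050 + 280 = 1330 px.
Inner content = 1330 − 2·10 = 1310 px.
8 columns + 7 column gaps: 8d + 7·36 = 1310.
8d = 1310 − 252 = 1058, so d = 132.25 px.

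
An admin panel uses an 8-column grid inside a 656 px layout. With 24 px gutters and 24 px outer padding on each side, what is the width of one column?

55 px

Take off 48 px of margins, leaving 608 px.
Subtracting 7 gutters of 24 leaves 440 for 8 columns, so c = 55 px.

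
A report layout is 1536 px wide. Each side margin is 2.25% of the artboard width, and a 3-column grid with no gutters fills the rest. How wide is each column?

Margins: 2.25% × 1536 = 34.56 px each, so content = 1536 − 69.12 = 1466.88 px.
3c = 1466.88 → c = 488.96 px.

488.96 px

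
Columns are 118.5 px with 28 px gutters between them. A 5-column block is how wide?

704.5 px

5-column span = 5·118.5 + 4·28 = 704.5 px.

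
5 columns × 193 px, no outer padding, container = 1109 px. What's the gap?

Columns use 965 px, leaving 144 px across 4 gaps = 36 px each.

36 px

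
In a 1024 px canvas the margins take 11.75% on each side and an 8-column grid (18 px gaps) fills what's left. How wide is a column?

Margins: 11.75% × 1024 = 120.32 px each, so content = 1024 − 240.64 = 783.36 px.
Subtracting 7 gaps of 18 leaves 657.36 for 8 columns, so c = 82.17 px.

82.17 px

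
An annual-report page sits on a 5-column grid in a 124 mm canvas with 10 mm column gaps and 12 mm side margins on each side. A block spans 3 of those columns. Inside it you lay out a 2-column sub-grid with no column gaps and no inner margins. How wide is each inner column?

Subtract both margins: 124 − 2·12 = 100 mm.
5 columns + 4 column gaps: 5c + 4·10 = 100.
5c = 100 − 40 = 60, so c = 12 mm.
3 columns plus 2 column gaps: 36 + 20 = 56 mm.
56 / 2 = 28 mm per column.

28 mm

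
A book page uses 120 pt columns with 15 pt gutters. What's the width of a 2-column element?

2-column span = 2·120 + 1·15 = 255 pt.

255 pt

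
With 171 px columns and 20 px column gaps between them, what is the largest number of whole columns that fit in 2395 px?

12 columns: 12·171 + 11·20 = 2272 px ≤ 2395.
13 columns: 2463 px > 2395. So 12.

12 columns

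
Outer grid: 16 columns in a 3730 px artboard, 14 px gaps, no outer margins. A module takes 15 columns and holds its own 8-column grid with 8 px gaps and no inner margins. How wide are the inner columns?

Subtracting 15 gaps of 14 leaves 3520 for 16 columns, so c = 220 px.
15-column span = 15·220 + 14·14 = 3496 px.
Subtracting 7 gaps of 8 leaves 3440 for 8 columns, so d = 430 px.

430 px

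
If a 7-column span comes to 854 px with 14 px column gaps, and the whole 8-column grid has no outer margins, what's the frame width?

Subtracting 6 column gaps of 14 leaves 770 for 7 columns, so c = 110 px.
Summing: 880 + 98 = 978 px.

978 px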